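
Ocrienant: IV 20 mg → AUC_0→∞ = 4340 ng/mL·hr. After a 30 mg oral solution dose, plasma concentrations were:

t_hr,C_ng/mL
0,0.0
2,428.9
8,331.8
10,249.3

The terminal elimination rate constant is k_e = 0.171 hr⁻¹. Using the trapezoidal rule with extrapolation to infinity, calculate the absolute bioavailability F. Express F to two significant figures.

Trapezoidal AUC_0→10 (oral solution):
  [0→2]: (0.0+428.9)/2 × 2 = 428.9
  [2→8]: (428.9+331.8)/2 × 6 = 2282.1
  [8→10]: (331.8+249.3)/2 × 2 = 581.1
  Sum = 3292.1 ng/mL·hr
Tail: C_last/k_e = 249.3/0.171 = 1457.895
AUC_0→∞ (oral solution) = 3292.1 + 1457.895 = 4749.995 ng/mL·hr
F = (AUC_ev/D_ev)/(AUC_iv/D_iv) = (4749.995/30)/(4340/20) = 158.333/217 = 0.7296

F = 0.73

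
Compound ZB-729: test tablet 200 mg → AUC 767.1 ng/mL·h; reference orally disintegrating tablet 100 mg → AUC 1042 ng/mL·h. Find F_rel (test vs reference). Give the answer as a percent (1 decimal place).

F_rel = 36.8%

F_rel = (AUC_test/D_test) / (AUC_ref/D_ref)
      = (767.1/200) / (1042/100)
      = 3.8355 / 10.42 = 0.3681 = 36.81%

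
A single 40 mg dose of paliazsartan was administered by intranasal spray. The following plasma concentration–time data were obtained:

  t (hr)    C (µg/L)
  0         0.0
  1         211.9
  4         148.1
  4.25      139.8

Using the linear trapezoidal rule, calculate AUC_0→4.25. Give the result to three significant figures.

Trapezoidal AUC_0→4.25:
  [0→1]: (0.0+211.9)/2 × 1 = 105.95
  [1→4]: (211.9+148.1)/2 × 3 = 540.0
  [4→4.25]: (148.1+139.8)/2 × 0.25 = 35.9875
  Sum = 681.9375 µg/L·hr

AUC = 682 µg/L·hr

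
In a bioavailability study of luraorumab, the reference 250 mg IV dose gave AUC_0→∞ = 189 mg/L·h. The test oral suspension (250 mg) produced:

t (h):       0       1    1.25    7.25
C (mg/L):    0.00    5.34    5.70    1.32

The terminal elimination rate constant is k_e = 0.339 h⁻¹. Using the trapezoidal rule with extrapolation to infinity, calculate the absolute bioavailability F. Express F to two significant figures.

Trapezoidal AUC_0→7.25 (oral suspension):
  [0→1]: (0.00+5.34)/2 × 1 = 2.67
  [1→1.25]: (5.34+5.70)/2 × 0.25 = 1.38
  [1.25→7.25]: (5.70+1.32)/2 × 6 = 21.06
  Sum = 25.11 mg/L·h
Tail: C_last/k_e = 1.32/0.339 = 3.894
AUC_0→∞ (oral suspension) = 25.11 + 3.894 = 29.004 mg/L·h
F = (AUC_ev/D_ev)/(AUC_iv/D_iv) = (29.004/250)/(189/250) = 0.116016/0.756 = 0.1535

F = 0.15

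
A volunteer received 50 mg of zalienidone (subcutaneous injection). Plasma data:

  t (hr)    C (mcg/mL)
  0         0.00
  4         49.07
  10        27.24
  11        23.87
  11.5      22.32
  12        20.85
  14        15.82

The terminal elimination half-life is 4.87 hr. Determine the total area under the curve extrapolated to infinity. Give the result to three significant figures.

Trapezoidal AUC_0→14:
  [0→4]: (0.00+49.07)/2 × 4 = 98.14
  [4→10]: (49.07+27.24)/2 × 6 = 228.93
  [10→11]: (27.24+23.87)/2 × 1 = 25.555
  [11→11.5]: (23.87+22.32)/2 × 0.5 = 11.5475
  [11.5→12]: (22.32+20.85)/2 × 0.5 = 10.7925
  [12→14]: (20.85+15.82)/2 × 2 = 36.67
  Sum = 411.635 mcg/mL·hr
k_e = ln2 / t½ = 0.693147 / 4.87 = 0.1423 hr^-1
Extrapolated tail: C_last / k_e = 15.82 / 0.1423 = 111.174
AUC_0→∞ = 411.635 + 111.174 = 522.809 mcg/mL·hr

AUC = 523 mcg/mL·hr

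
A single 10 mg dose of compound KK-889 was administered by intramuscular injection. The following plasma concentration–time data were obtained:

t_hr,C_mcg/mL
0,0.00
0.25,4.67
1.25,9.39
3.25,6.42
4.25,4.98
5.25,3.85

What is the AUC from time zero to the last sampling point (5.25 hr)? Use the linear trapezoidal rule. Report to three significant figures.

AUC = 33.5 mcg/mL·hr

Trapezoidal AUC_0→5.25:
  [0→0.25]: (0.00+4.67)/2 × 0.25 = 0.58375
  [0.25→1.25]: (4.67+9.39)/2 × 1 = 7.03
  [1.25→3.25]: (9.39+6.42)/2 × 2 = 15.81
  [3.25→4.25]: (6.42+4.98)/2 × 1 = 5.7
  [4.25→5.25]: (4.98+3.85)/2 × 1 = 4.415
  Sum = 33.53875 mcg/mL·hr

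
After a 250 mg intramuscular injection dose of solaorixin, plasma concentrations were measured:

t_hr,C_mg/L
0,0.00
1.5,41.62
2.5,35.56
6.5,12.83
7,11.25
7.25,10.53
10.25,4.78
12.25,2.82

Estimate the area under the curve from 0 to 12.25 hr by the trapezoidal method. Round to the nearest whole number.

AUC = 206 mg/L·hr

Trapezoidal AUC_0→12.25:
  [0→1.5]: (0.00+41.62)/2 × 1.5 = 31.215
  [1.5→2.5]: (41.62+35.56)/2 × 1 = 38.59
  [2.5→6.5]: (35.56+12.83)/2 × 4 = 96.78
  [6.5→7]: (12.83+11.25)/2 × 0.5 = 6.02
  [7→7.25]: (11.25+10.53)/2 × 0.25 = 2.7225
  [7.25→10.25]: (10.53+4.78)/2 × 3 = 22.965
  [10.25→12.25]: (4.78+2.82)/2 × 2 = 7.6
  Sum = 205.8925 mg/L·hr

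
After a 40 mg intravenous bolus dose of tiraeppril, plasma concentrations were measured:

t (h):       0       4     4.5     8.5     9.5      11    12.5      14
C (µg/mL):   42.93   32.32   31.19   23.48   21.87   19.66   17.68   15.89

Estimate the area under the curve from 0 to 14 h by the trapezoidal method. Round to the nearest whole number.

AUC = 383 µg/mL·h

Trapezoidal AUC_0→14:
  [0→4]: (42.93+32.32)/2 × 4 = 150.5
  [4→4.5]: (32.32+31.19)/2 × 0.5 = 15.8775
  [4.5→8.5]: (31.19+23.48)/2 × 4 = 109.34
  [8.5→9.5]: (23.48+21.87)/2 × 1 = 22.675
  [9.5→11]: (21.87+19.66)/2 × 1.5 = 31.1475
  [11→12.5]: (19.66+17.68)/2 × 1.5 = 28.005
  [12.5→14]: (17.68+15.89)/2 × 1.5 = 25.1775
  Sum = 382.7225 µg/mL·h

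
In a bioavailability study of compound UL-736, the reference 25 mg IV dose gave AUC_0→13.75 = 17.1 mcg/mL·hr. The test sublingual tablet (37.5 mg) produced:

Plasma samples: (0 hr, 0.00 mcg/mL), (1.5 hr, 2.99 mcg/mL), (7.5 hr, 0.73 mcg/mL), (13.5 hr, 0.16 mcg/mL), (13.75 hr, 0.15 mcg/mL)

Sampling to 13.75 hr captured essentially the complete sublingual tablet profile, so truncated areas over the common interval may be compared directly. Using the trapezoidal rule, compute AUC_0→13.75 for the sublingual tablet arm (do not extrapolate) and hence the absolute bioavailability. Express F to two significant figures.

Trapezoidal AUC_0→13.75 (sublingual tablet):
  [0→1.5]: (0.00+2.99)/2 × 1.5 = 2.2425
  [1.5→7.5]: (2.99+0.73)/2 × 6 = 11.16
  [7.5→13.5]: (0.73+0.16)/2 × 6 = 2.67
  [13.5→13.75]: (0.16+0.15)/2 × 0.25 = 0.03875
  Sum = 16.11125 mcg/mL·hr
F = (AUC_ev/D_ev)/(AUC_iv/D_iv) = (16.11125/37.5)/(17.1/25) = 0.429633/0.684 = 0.6281

F = 0.63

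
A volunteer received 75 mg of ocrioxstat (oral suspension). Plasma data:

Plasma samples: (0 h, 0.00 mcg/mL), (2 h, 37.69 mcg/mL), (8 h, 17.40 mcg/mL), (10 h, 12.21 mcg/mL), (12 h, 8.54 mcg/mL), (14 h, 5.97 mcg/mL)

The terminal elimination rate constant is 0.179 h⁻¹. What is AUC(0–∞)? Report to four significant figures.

AUC = 301.2 mcg/mL·h

Trapezoidal AUC_0→14:
  [0→2]: (0.00+37.69)/2 × 2 = 37.69
  [2→8]: (37.69+17.40)/2 × 6 = 165.27
  [8→10]: (17.40+12.21)/2 × 2 = 29.61
  [10→12]: (12.21+8.54)/2 × 2 = 20.75
  [12→14]: (8.54+5.97)/2 × 2 = 14.51
  Sum = 267.83 mcg/mL·h
Extrapolated tail: C_last / k_e = 5.97 / 0.179 = 33.352
AUC_0→∞ = 267.83 + 33.352 = 301.182 mcg/mL·h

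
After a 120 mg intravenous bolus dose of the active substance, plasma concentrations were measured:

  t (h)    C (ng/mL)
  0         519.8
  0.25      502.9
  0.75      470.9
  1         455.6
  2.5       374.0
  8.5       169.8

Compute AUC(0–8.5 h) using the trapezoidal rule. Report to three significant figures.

Trapezoidal AUC_0→8.5:
  [0→0.25]: (519.8+502.9)/2 × 0.25 = 127.8375
  [0.25→0.75]: (502.9+470.9)/2 × 0.5 = 243.45
  [0.75→1]: (470.9+455.6)/2 × 0.25 = 115.8125
  [1→2.5]: (455.6+374.0)/2 × 1.5 = 622.2
  [2.5→8.5]: (374.0+169.8)/2 × 6 = 1631.4
  Sum = 2740.7 ng/mL·h

AUC = 2740 ng/mL·h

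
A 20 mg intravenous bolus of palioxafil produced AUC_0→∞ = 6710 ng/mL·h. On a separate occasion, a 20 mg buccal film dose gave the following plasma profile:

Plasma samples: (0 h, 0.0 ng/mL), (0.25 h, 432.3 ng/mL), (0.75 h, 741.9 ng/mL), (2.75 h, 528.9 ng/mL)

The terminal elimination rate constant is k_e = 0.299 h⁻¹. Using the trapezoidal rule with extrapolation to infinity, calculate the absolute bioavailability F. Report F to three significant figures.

F = 0.505

Trapezoidal AUC_0→2.75 (buccal film):
  [0→0.25]: (0.0+432.3)/2 × 0.25 = 54.0375
  [0.25→0.75]: (432.3+741.9)/2 × 0.5 = 293.55
  [0.75→2.75]: (741.9+528.9)/2 × 2 = 1270.8
  Sum = 1618.3875 ng/mL·h
Tail: C_last/k_e = 528.9/0.299 = 1768.896
AUC_0→∞ (buccal film) = 1618.3875 + 1768.896 = 3387.2835 ng/mL·h
F = (AUC_ev/D_ev)/(AUC_iv/D_iv) = (3387.2835/20)/(6710/20) = 169.364/335.5 = 0.5048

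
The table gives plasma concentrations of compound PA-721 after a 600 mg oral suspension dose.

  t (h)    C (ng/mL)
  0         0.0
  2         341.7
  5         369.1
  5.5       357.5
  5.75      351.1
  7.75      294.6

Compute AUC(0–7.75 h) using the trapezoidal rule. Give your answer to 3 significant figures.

Trapezoidal AUC_0→7.75:
  [0→2]: (0.0+341.7)/2 × 2 = 341.7
  [2→5]: (341.7+369.1)/2 × 3 = 1066.2
  [5→5.5]: (369.1+357.5)/2 × 0.5 = 181.65
  [5.5→5.75]: (357.5+351.1)/2 × 0.25 = 88.575
  [5.75→7.75]: (351.1+294.6)/2 × 2 = 645.7
  Sum = 2323.825 ng/mL·h

AUC = 2320 ng/mL·h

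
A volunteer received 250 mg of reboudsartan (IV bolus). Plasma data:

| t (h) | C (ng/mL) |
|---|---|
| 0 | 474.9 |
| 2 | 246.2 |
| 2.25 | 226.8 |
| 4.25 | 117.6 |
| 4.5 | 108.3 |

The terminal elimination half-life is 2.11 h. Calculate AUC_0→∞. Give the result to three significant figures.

Trapezoidal AUC_0→4.5:
  [0→2]: (474.9+246.2)/2 × 2 = 721.1
  [2→2.25]: (246.2+226.8)/2 × 0.25 = 59.125
  [2.25→4.25]: (226.8+117.6)/2 × 2 = 344.4
  [4.25→4.5]: (117.6+108.3)/2 × 0.25 = 28.2375
  Sum = 1152.8625 ng/mL·h
k_e = ln2 / t½ = 0.693147 / 2.11 = 0.3285 h^-1
Extrapolated tail: C_last / k_e = 108.3 / 0.3285 = 329.680
AUC_0→∞ = 1152.8625 + 329.680 = 1482.5425 ng/mL·h

AUC = 1480 ng/mL·h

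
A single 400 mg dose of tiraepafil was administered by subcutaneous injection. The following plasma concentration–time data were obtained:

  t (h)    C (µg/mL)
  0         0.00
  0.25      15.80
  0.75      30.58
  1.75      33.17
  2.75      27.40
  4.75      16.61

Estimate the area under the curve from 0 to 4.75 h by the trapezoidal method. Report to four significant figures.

Trapezoidal AUC_0→4.75:
  [0→0.25]: (0.00+15.80)/2 × 0.25 = 1.975
  [0.25→0.75]: (15.80+30.58)/2 × 0.5 = 11.595
  [0.75→1.75]: (30.58+33.17)/2 × 1 = 31.875
  [1.75→2.75]: (33.17+27.40)/2 × 1 = 30.285
  [2.75→4.75]: (27.40+16.61)/2 × 2 = 44.01
  Sum = 119.74 µg/mL·h

AUC = 119.7 µg/mL·h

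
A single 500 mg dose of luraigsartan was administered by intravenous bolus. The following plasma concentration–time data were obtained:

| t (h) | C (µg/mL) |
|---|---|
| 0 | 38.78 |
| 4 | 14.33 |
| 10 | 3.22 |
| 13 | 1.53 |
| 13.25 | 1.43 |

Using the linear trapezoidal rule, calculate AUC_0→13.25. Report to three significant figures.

AUC = 166 µg/mL·h

Trapezoidal AUC_0→13.25:
  [0→4]: (38.78+14.33)/2 × 4 = 106.22
  [4→10]: (14.33+3.22)/2 × 6 = 52.65
  [10→13]: (3.22+1.53)/2 × 3 = 7.125
  [13→13.25]: (1.53+1.43)/2 × 0.25 = 0.37
  Sum = 166.365 µg/mL·h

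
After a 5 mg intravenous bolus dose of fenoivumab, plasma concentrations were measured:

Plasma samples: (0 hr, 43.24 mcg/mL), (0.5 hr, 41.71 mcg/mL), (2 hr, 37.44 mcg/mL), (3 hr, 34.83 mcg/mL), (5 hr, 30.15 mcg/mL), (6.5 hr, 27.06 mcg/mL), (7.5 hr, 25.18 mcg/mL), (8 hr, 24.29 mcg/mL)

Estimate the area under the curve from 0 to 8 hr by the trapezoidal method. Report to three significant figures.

Trapezoidal AUC_0→8:
  [0→0.5]: (43.24+41.71)/2 × 0.5 = 21.2375
  [0.5→2]: (41.71+37.44)/2 × 1.5 = 59.3625
  [2→3]: (37.44+34.83)/2 × 1 = 36.135
  [3→5]: (34.83+30.15)/2 × 2 = 64.98
  [5→6.5]: (30.15+27.06)/2 × 1.5 = 42.9075
  [6.5→7.5]: (27.06+25.18)/2 × 1 = 26.12
  [7.5→8]: (25.18+24.29)/2 × 0.5 = 12.3675
  Sum = 263.11 mcg/mL·hr

AUC = 263 mcg/mL·hr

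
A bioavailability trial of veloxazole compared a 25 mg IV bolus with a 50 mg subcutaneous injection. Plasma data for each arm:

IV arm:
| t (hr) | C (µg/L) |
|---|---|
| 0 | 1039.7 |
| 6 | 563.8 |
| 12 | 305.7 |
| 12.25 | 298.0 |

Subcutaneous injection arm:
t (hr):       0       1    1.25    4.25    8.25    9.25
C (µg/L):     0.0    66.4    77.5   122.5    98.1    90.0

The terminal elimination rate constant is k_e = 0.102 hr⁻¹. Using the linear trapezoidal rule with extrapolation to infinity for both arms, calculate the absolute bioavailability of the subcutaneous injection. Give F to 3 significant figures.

Trapezoidal AUC_0→12.25 (IV):
  [0→6]: (1039.7+563.8)/2 × 6 = 4810.5
  [6→12]: (563.8+305.7)/2 × 6 = 2608.5
  [12→12.25]: (305.7+298.0)/2 × 0.25 = 75.4625
  Sum = 7494.4625 µg/L·hr
IV tail: 298.0/0.102 = 2921.569; AUC_iv,0→∞ = 7494.4625 + 2921.569 = 10416.0315 µg/L·hr
Trapezoidal AUC_0→9.25 (subcutaneous injection):
  [0→1]: (0.0+66.4)/2 × 1 = 33.2
  [1→1.25]: (66.4+77.5)/2 × 0.25 = 17.9875
  [1.25→4.25]: (77.5+122.5)/2 × 3 = 300.0
  [4.25→8.25]: (122.5+98.1)/2 × 4 = 441.2
  [8.25→9.25]: (98.1+90.0)/2 × 1 = 94.05
  Sum = 886.4375 µg/L·hr
subcutaneous injection tail: 90.0/0.102 = 882.353; AUC_ev,0→∞ = 886.4375 + 882.353 = 1768.7905 µg/L·hr
F = (AUC_ev/D_ev)/(AUC_iv/D_iv) = (1768.7905/50)/(10416.0315/25) = 35.37581/416.64126 = 0.0849

F = 0.0849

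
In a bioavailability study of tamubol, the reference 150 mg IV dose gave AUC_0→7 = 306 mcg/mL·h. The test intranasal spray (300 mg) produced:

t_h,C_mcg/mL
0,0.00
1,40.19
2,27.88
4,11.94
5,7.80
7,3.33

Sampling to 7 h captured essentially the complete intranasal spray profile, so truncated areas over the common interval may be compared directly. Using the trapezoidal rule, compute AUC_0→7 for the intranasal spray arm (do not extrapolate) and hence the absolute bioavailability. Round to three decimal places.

Trapezoidal AUC_0→7 (intranasal spray):
  [0→1]: (0.00+40.19)/2 × 1 = 20.095
  [1→2]: (40.19+27.88)/2 × 1 = 34.035
  [2→4]: (27.88+11.94)/2 × 2 = 39.82
  [4→5]: (11.94+7.80)/2 × 1 = 9.87
  [5→7]: (7.80+3.33)/2 × 2 = 11.13
  Sum = 114.95 mcg/mL·h
F = (AUC_ev/D_ev)/(AUC_iv/D_iv) = (114.95/300)/(306/150) = 0.383167/2.04 = 0.1878

F = 0.188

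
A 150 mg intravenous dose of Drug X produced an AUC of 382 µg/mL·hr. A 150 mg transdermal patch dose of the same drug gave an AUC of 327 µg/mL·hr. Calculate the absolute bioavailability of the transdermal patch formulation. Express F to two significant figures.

F = (AUC_ev / D_ev) / (AUC_iv / D_iv)
  = (327/150) / (382/150)
  = 2.18 / 2.54667 = 0.8560

F = 0.86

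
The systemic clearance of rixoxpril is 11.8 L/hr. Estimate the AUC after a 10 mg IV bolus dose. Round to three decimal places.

AUC = 0.847 mg/L·hr

AUC_0→∞ = Dose_iv / CL
        = 10 / 11.8 = 0.847458 mg/L·hr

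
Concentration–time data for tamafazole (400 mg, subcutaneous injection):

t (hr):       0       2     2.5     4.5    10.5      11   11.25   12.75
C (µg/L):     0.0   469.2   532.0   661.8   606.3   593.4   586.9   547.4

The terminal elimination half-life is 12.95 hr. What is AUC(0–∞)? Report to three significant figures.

AUC = 17200 µg/L·hr

Trapezoidal AUC_0→12.75:
  [0→2]: (0.0+469.2)/2 × 2 = 469.2
  [2→2.5]: (469.2+532.0)/2 × 0.5 = 250.3
  [2.5→4.5]: (532.0+661.8)/2 × 2 = 1193.8
  [4.5→10.5]: (661.8+606.3)/2 × 6 = 3804.3
  [10.5→11]: (606.3+593.4)/2 × 0.5 = 299.925
  [11→11.25]: (593.4+586.9)/2 × 0.25 = 147.5375
  [11.25→12.75]: (586.9+547.4)/2 × 1.5 = 850.725
  Sum = 7015.7875 µg/L·hr
k_e = ln2 / t½ = 0.693147 / 12.95 = 0.0535 hr^-1
Extrapolated tail: C_last / k_e = 547.4 / 0.0535 = 10231.776
AUC_0→∞ = 7015.7875 + 10231.776 = 17247.5635 µg/L·hr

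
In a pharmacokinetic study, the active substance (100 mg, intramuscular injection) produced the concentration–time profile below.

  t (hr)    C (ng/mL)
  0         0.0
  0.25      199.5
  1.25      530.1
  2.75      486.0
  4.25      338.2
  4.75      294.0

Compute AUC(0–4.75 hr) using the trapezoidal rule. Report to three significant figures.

AUC = 1930 ng/mL·hr

Trapezoidal AUC_0→4.75:
  [0→0.25]: (0.0+199.5)/2 × 0.25 = 24.9375
  [0.25→1.25]: (199.5+530.1)/2 × 1 = 364.8
  [1.25→2.75]: (530.1+486.0)/2 × 1.5 = 762.075
  [2.75→4.25]: (486.0+338.2)/2 × 1.5 = 618.15
  [4.25→4.75]: (338.2+294.0)/2 × 0.5 = 158.05
  Sum = 1928.0125 ng/mL·hr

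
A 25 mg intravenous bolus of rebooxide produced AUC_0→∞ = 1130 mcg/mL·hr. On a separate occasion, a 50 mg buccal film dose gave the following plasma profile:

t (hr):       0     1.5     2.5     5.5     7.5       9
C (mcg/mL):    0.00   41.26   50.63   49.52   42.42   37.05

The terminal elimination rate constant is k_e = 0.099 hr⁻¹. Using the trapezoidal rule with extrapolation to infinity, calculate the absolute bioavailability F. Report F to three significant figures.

Trapezoidal AUC_0→9 (buccal film):
  [0→1.5]: (0.00+41.26)/2 × 1.5 = 30.945
  [1.5→2.5]: (41.26+50.63)/2 × 1 = 45.945
  [2.5→5.5]: (50.63+49.52)/2 × 3 = 150.225
  [5.5→7.5]: (49.52+42.42)/2 × 2 = 91.94
  [7.5→9]: (42.42+37.05)/2 × 1.5 = 59.6025
  Sum = 378.6575 mcg/mL·hr
Tail: C_last/k_e = 37.05/0.099 = 374.242
AUC_0→∞ (buccal film) = 378.6575 + 374.242 = 752.8995 mcg/mL·hr
F = (AUC_ev/D_ev)/(AUC_iv/D_iv) = (752.8995/50)/(1130/25) = 15.05799/45.2 = 0.3331

F = 0.333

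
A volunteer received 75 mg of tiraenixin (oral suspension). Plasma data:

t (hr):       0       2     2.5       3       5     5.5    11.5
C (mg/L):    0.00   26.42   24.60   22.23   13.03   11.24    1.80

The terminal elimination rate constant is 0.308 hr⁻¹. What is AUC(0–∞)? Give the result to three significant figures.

AUC = 137 mg/L·hr

Trapezoidal AUC_0→11.5:
  [0→2]: (0.00+26.42)/2 × 2 = 26.42
  [2→2.5]: (26.42+24.60)/2 × 0.5 = 12.755
  [2.5→3]: (24.60+22.23)/2 × 0.5 = 11.7075
  [3→5]: (22.23+13.03)/2 × 2 = 35.26
  [5→5.5]: (13.03+11.24)/2 × 0.5 = 6.0675
  [5.5→11.5]: (11.24+1.80)/2 × 6 = 39.12
  Sum = 131.33 mg/L·hr
Extrapolated tail: C_last / k_e = 1.80 / 0.308 = 5.844
AUC_0→∞ = 131.33 + 5.844 = 137.174 mg/L·hr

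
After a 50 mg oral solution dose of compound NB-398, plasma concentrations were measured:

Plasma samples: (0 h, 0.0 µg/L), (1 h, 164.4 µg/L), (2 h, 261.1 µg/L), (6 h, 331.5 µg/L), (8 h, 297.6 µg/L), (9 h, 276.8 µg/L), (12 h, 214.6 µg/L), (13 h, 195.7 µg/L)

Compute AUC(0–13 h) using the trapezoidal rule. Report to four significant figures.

AUC = 3339 µg/L·h

Trapezoidal AUC_0→13:
  [0→1]: (0.0+164.4)/2 × 1 = 82.2
  [1→2]: (164.4+261.1)/2 × 1 = 212.75
  [2→6]: (261.1+331.5)/2 × 4 = 1185.2
  [6→8]: (331.5+297.6)/2 × 2 = 629.1
  [8→9]: (297.6+276.8)/2 × 1 = 287.2
  [9→12]: (276.8+214.6)/2 × 3 = 737.1
  [12→13]: (214.6+195.7)/2 × 1 = 205.15
  Sum = 3338.7 µg/L·h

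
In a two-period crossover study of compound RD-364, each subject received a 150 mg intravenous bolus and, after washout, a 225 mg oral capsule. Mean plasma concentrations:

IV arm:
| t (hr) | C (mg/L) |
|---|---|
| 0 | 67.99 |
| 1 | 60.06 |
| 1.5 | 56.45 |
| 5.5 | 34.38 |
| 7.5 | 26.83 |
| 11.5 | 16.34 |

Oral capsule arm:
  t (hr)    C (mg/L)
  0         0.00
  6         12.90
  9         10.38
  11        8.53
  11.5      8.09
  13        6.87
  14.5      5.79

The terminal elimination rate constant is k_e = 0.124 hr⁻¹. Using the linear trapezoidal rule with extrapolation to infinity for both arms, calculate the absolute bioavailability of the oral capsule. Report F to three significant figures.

Trapezoidal AUC_0→11.5 (IV):
  [0→1]: (67.99+60.06)/2 × 1 = 64.025
  [1→1.5]: (60.06+56.45)/2 × 0.5 = 29.1275
  [1.5→5.5]: (56.45+34.38)/2 × 4 = 181.66
  [5.5→7.5]: (34.38+26.83)/2 × 2 = 61.21
  [7.5→11.5]: (26.83+16.34)/2 × 4 = 86.34
  Sum = 422.3625 mg/L·hr
IV tail: 16.34/0.124 = 131.774; AUC_iv,0→∞ = 422.3625 + 131.774 = 554.1365 mg/L·hr
Trapezoidal AUC_0→14.5 (oral capsule):
  [0→6]: (0.00+12.90)/2 × 6 = 38.7
  [6→9]: (12.90+10.38)/2 × 3 = 34.92
  [9→11]: (10.38+8.53)/2 × 2 = 18.91
  [11→11.5]: (8.53+8.09)/2 × 0.5 = 4.155
  [11.5→13]: (8.09+6.87)/2 × 1.5 = 11.22
  [13→14.5]: (6.87+5.79)/2 × 1.5 = 9.495
  Sum = 117.4 mg/L·hr
oral capsule tail: 5.79/0.124 = 46.694; AUC_ev,0→∞ = 117.4 + 46.694 = 164.094 mg/L·hr
F = (AUC_ev/D_ev)/(AUC_iv/D_iv) = (164.094/225)/(554.1365/150) = 0.729307/3.69424 = 0.1974

F = 0.197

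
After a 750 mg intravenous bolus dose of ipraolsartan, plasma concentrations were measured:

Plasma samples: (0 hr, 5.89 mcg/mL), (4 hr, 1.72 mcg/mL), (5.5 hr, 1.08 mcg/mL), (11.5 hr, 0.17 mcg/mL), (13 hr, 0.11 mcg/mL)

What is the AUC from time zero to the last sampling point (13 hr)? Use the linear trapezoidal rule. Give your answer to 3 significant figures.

Trapezoidal AUC_0→13:
  [0→4]: (5.89+1.72)/2 × 4 = 15.22
  [4→5.5]: (1.72+1.08)/2 × 1.5 = 2.1
  [5.5→11.5]: (1.08+0.17)/2 × 6 = 3.75
  [11.5→13]: (0.17+0.11)/2 × 1.5 = 0.21
  Sum = 21.28 mcg/mL·hr

AUC = 21.3 mcg/mL·hr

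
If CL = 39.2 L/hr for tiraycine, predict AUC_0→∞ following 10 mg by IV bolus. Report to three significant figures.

AUC = 0.255 mg/L·hr

AUC_0→∞ = Dose_iv / CL
        = 10 / 39.2 = 0.255102 mg/L·hr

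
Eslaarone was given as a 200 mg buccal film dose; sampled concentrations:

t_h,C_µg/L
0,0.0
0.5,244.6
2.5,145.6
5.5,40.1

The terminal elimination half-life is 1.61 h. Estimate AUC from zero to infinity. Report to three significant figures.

AUC = 823 µg/L·h

Trapezoidal AUC_0→5.5:
  [0→0.5]: (0.0+244.6)/2 × 0.5 = 61.15
  [0.5→2.5]: (244.6+145.6)/2 × 2 = 390.2
  [2.5→5.5]: (145.6+40.1)/2 × 3 = 278.55
  Sum = 729.9 µg/L·h
k_e = ln2 / t½ = 0.693147 / 1.61 = 0.4305 h^-1
Extrapolated tail: C_last / k_e = 40.1 / 0.4305 = 93.148
AUC_0→∞ = 729.9 + 93.148 = 823.048 µg/L·h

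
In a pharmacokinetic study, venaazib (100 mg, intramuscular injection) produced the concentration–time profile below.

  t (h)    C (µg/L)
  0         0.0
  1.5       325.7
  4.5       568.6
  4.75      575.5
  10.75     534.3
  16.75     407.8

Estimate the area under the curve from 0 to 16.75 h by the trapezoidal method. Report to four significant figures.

Trapezoidal AUC_0→16.75:
  [0→1.5]: (0.0+325.7)/2 × 1.5 = 244.275
  [1.5→4.5]: (325.7+568.6)/2 × 3 = 1341.45
  [4.5→4.75]: (568.6+575.5)/2 × 0.25 = 143.0125
  [4.75→10.75]: (575.5+534.3)/2 × 6 = 3329.4
  [10.75→16.75]: (534.3+407.8)/2 × 6 = 2826.3
  Sum = 7884.4375 µg/L·h

AUC = 7884 µg/L·h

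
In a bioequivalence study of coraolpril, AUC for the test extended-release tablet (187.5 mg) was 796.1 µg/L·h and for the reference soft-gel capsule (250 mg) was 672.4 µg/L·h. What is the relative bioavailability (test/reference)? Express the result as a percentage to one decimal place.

F_rel = 157.9%

F_rel = (AUC_test/D_test) / (AUC_ref/D_ref)
      = (796.1/187.5) / (672.4/250)
      = 4.24587 / 2.6896 = 1.5786 = 157.86%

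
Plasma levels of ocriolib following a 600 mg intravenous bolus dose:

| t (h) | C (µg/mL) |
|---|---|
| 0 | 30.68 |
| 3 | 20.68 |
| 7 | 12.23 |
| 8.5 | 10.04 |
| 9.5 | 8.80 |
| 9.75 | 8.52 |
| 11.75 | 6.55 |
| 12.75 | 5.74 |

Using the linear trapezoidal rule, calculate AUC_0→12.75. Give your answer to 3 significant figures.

Trapezoidal AUC_0→12.75:
  [0→3]: (30.68+20.68)/2 × 3 = 77.04
  [3→7]: (20.68+12.23)/2 × 4 = 65.82
  [7→8.5]: (12.23+10.04)/2 × 1.5 = 16.7025
  [8.5→9.5]: (10.04+8.80)/2 × 1 = 9.42
  [9.5→9.75]: (8.80+8.52)/2 × 0.25 = 2.165
  [9.75→11.75]: (8.52+6.55)/2 × 2 = 15.07
  [11.75→12.75]: (6.55+5.74)/2 × 1 = 6.145
  Sum = 192.3625 µg/mL·h

AUC = 192 µg/mL·h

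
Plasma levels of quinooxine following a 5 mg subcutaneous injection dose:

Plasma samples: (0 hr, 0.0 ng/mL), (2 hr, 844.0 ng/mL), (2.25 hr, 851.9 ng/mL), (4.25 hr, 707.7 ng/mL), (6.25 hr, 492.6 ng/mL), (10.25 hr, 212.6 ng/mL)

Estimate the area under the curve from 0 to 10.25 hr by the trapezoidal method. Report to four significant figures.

Trapezoidal AUC_0→10.25:
  [0→2]: (0.0+844.0)/2 × 2 = 844.0
  [2→2.25]: (844.0+851.9)/2 × 0.25 = 211.9875
  [2.25→4.25]: (851.9+707.7)/2 × 2 = 1559.6
  [4.25→6.25]: (707.7+492.6)/2 × 2 = 1200.3
  [6.25→10.25]: (492.6+212.6)/2 × 4 = 1410.4
  Sum = 5226.2875 ng/mL·hr

AUC = 5226 ng/mL·hr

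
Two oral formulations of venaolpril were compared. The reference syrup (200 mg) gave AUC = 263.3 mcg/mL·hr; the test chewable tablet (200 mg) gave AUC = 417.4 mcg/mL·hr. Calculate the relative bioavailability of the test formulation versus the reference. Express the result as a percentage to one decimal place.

F_rel = (AUC_test/D_test) / (AUC_ref/D_ref)
      = (417.4/200) / (263.3/200)
      = 2.087 / 1.3165 = 1.5853 = 158.53%

F_rel = 158.5%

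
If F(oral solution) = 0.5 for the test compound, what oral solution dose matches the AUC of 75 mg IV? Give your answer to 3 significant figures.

D_oral = 150 mg

For equal systemic exposure: F × D_ev = D_iv
D_ev = D_iv / F = 75 / 0.5 = 150 mg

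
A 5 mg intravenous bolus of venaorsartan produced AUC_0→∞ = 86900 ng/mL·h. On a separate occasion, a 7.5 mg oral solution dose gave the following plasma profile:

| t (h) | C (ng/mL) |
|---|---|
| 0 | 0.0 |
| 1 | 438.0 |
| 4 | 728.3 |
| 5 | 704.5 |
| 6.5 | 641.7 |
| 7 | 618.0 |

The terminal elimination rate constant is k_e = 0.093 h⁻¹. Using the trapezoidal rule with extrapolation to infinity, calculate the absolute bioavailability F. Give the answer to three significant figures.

Trapezoidal AUC_0→7 (oral solution):
  [0→1]: (0.0+438.0)/2 × 1 = 219.0
  [1→4]: (438.0+728.3)/2 × 3 = 1749.45
  [4→5]: (728.3+704.5)/2 × 1 = 716.4
  [5→6.5]: (704.5+641.7)/2 × 1.5 = 1009.65
  [6.5→7]: (641.7+618.0)/2 × 0.5 = 314.925
  Sum = 4009.425 ng/mL·h
Tail: C_last/k_e = 618.0/0.093 = 6645.161
AUC_0→∞ (oral solution) = 4009.425 + 6645.161 = 10654.586 ng/mL·h
F = (AUC_ev/D_ev)/(AUC_iv/D_iv) = (10654.586/7.5)/(86900/5) = 1420.61/17380 = 0.0817

F = 0.0817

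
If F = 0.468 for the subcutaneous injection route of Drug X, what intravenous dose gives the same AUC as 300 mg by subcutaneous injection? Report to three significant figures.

D_iv = 140 mg

Systemic exposure from an extravascular dose = F × D_ev, so the equivalent IV dose is F × D_ev.
D_iv = F × D_ev = 0.468 × 300 = 140.4 mg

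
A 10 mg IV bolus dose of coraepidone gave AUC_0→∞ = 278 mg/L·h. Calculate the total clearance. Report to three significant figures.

CL = Dose_iv / AUC_0→∞
   = 10 / 278 = 0.0359712 L/h

CL = 0.0360 L/h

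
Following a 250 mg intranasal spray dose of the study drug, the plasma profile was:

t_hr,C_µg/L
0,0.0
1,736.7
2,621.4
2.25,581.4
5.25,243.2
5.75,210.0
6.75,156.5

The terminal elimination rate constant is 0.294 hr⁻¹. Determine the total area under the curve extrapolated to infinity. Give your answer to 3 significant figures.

AUC = 3260 µg/L·hr

Trapezoidal AUC_0→6.75:
  [0→1]: (0.0+736.7)/2 × 1 = 368.35
  [1→2]: (736.7+621.4)/2 × 1 = 679.05
  [2→2.25]: (621.4+581.4)/2 × 0.25 = 150.35
  [2.25→5.25]: (581.4+243.2)/2 × 3 = 1236.9
  [5.25→5.75]: (243.2+210.0)/2 × 0.5 = 113.3
  [5.75→6.75]: (210.0+156.5)/2 × 1 = 183.25
  Sum = 2731.2 µg/L·hr
Extrapolated tail: C_last / k_e = 156.5 / 0.294 = 532.313
AUC_0→∞ = 2731.2 + 532.313 = 3263.513 µg/L·hr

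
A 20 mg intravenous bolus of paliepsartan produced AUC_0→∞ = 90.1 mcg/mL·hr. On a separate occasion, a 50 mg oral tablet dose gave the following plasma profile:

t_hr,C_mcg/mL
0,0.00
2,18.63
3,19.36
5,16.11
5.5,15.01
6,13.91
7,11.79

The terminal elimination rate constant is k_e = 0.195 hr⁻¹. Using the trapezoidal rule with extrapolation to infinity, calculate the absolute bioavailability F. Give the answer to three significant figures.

F = 0.717

Trapezoidal AUC_0→7 (oral tablet):
  [0→2]: (0.00+18.63)/2 × 2 = 18.63
  [2→3]: (18.63+19.36)/2 × 1 = 18.995
  [3→5]: (19.36+16.11)/2 × 2 = 35.47
  [5→5.5]: (16.11+15.01)/2 × 0.5 = 7.78
  [5.5→6]: (15.01+13.91)/2 × 0.5 = 7.23
  [6→7]: (13.91+11.79)/2 × 1 = 12.85
  Sum = 100.955 mcg/mL·hr
Tail: C_last/k_e = 11.79/0.195 = 60.462
AUC_0→∞ (oral tablet) = 100.955 + 60.462 = 161.417 mcg/mL·hr
F = (AUC_ev/D_ev)/(AUC_iv/D_iv) = (161.417/50)/(90.1/20) = 3.22834/4.505 = 0.7166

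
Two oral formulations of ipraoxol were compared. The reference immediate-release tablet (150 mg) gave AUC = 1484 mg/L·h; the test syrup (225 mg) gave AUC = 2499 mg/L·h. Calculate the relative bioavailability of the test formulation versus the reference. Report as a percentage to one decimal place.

F_rel = (AUC_test/D_test) / (AUC_ref/D_ref)
      = (2499/225) / (1484/150)
      = 11.1067 / 9.89333 = 1.1226 = 112.26%

F_rel = 112.3%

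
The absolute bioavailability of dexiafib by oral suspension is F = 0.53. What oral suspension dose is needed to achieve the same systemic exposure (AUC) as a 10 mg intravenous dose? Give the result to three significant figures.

D_oral = 18.9 mg

For equal systemic exposure: F × D_ev = D_iv
D_ev = D_iv / F = 10 / 0.53 = 18.8679 mg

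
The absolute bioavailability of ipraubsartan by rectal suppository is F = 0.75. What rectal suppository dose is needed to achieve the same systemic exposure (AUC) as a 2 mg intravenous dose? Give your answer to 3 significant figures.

D_rectal = 2.67 mg

For equal systemic exposure: F × D_ev = D_iv
D_ev = D_iv / F = 2 / 0.75 = 2.66667 mg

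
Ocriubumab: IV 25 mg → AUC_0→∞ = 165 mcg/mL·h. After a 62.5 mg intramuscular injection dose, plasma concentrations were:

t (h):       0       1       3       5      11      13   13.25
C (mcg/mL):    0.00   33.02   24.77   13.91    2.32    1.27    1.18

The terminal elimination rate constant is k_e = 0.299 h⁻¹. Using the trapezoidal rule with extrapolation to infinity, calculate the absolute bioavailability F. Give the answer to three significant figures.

Trapezoidal AUC_0→13.25 (intramuscular injection):
  [0→1]: (0.00+33.02)/2 × 1 = 16.51
  [1→3]: (33.02+24.77)/2 × 2 = 57.79
  [3→5]: (24.77+13.91)/2 × 2 = 38.68
  [5→11]: (13.91+2.32)/2 × 6 = 48.69
  [11→13]: (2.32+1.27)/2 × 2 = 3.59
  [13→13.25]: (1.27+1.18)/2 × 0.25 = 0.30625
  Sum = 165.56625 mcg/mL·h
Tail: C_last/k_e = 1.18/0.299 = 3.946
AUC_0→∞ (intramuscular injection) = 165.56625 + 3.946 = 169.51225 mcg/mL·h
F = (AUC_ev/D_ev)/(AUC_iv/D_iv) = (169.51225/62.5)/(165/25) = 2.712196/6.6 = 0.4109

F = 0.411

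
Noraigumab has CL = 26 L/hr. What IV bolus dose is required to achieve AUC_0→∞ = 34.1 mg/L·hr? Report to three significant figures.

Dose_iv = CL × AUC_0→∞
     = 26 × 34.1 = 886.6 mg

Dose = 887 mg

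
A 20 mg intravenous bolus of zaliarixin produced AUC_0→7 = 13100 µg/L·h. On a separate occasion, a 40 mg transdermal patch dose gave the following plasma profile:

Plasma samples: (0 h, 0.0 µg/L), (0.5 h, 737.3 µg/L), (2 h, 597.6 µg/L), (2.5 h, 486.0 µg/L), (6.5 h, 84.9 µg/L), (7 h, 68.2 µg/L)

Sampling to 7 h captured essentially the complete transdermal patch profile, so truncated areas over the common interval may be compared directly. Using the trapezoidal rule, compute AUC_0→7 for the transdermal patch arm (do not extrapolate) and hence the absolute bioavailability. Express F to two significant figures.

F = 0.10

Trapezoidal AUC_0→7 (transdermal patch):
  [0→0.5]: (0.0+737.3)/2 × 0.5 = 184.325
  [0.5→2]: (737.3+597.6)/2 × 1.5 = 1001.175
  [2→2.5]: (597.6+486.0)/2 × 0.5 = 270.9
  [2.5→6.5]: (486.0+84.9)/2 × 4 = 1141.8
  [6.5→7]: (84.9+68.2)/2 × 0.5 = 38.275
  Sum = 2636.475 µg/L·h
F = (AUC_ev/D_ev)/(AUC_iv/D_iv) = (2636.475/40)/(13100/20) = 65.911875/655 = 0.1006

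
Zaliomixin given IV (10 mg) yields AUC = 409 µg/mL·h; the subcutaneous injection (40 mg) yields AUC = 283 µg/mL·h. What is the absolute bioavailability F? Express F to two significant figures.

F = 0.17

F = (AUC_ev / D_ev) / (AUC_iv / D_iv)
  = (283/40) / (409/10)
  = 7.075 / 40.9 = 0.1730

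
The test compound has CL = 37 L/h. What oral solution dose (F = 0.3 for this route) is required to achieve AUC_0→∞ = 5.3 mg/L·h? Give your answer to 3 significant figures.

Dose = 654 mg

Dose = CL × AUC_0→∞ / F
     = 37 × 5.3 / 0.3 = 653.667 mg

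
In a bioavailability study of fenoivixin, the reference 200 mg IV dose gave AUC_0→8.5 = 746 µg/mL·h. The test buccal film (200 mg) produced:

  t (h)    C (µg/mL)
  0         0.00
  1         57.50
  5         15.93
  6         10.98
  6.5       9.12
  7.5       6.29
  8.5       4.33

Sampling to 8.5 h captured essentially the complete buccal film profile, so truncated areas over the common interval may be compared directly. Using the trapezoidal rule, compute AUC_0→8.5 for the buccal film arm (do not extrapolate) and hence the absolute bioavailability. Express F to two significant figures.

F = 0.28

Trapezoidal AUC_0→8.5 (buccal film):
  [0→1]: (0.00+57.50)/2 × 1 = 28.75
  [1→5]: (57.50+15.93)/2 × 4 = 146.86
  [5→6]: (15.93+10.98)/2 × 1 = 13.455
  [6→6.5]: (10.98+9.12)/2 × 0.5 = 5.025
  [6.5→7.5]: (9.12+6.29)/2 × 1 = 7.705
  [7.5→8.5]: (6.29+4.33)/2 × 1 = 5.31
  Sum = 207.105 µg/mL·h
F = (AUC_ev/D_ev)/(AUC_iv/D_iv) = (207.105/200)/(746/200) = 1.035525/3.73 = 0.2776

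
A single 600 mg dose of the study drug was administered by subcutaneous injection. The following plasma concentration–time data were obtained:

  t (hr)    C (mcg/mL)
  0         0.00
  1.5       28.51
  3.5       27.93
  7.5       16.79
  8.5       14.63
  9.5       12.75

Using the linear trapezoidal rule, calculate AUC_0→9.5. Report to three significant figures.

Trapezoidal AUC_0→9.5:
  [0→1.5]: (0.00+28.51)/2 × 1.5 = 21.3825
  [1.5→3.5]: (28.51+27.93)/2 × 2 = 56.44
  [3.5→7.5]: (27.93+16.79)/2 × 4 = 89.44
  [7.5→8.5]: (16.79+14.63)/2 × 1 = 15.71
  [8.5→9.5]: (14.63+12.75)/2 × 1 = 13.69
  Sum = 196.6625 mcg/mL·hr

AUC = 197 mcg/mL·hr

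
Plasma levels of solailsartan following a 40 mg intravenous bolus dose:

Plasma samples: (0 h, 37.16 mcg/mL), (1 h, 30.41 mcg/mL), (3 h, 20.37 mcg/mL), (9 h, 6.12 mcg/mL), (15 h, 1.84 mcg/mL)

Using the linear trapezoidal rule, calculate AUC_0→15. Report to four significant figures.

Trapezoidal AUC_0→15:
  [0→1]: (37.16+30.41)/2 × 1 = 33.785
  [1→3]: (30.41+20.37)/2 × 2 = 50.78
  [3→9]: (20.37+6.12)/2 × 6 = 79.47
  [9→15]: (6.12+1.84)/2 × 6 = 23.88
  Sum = 187.915 mcg/mL·h

AUC = 187.9 mcg/mL·h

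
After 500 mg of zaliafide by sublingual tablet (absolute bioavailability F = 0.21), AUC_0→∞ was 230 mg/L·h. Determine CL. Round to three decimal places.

CL = F × Dose / AUC_0→∞
   = 0.21 × 500 / 230 = 0.456522 L/h

CL = 0.457 L/h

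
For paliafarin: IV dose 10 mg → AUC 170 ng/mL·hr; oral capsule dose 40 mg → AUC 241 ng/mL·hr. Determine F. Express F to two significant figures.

F = 0.35

F = (AUC_ev / D_ev) / (AUC_iv / D_iv)
  = (241/40) / (170/10)
  = 6.025 / 17 = 0.3544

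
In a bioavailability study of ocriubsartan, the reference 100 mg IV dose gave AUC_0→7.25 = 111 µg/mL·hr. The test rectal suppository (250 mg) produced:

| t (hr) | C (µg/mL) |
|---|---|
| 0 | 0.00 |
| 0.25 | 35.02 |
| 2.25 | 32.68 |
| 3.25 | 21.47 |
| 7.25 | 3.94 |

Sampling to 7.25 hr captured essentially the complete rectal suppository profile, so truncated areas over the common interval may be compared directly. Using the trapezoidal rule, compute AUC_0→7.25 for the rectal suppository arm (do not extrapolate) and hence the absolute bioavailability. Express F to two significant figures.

Trapezoidal AUC_0→7.25 (rectal suppository):
  [0→0.25]: (0.00+35.02)/2 × 0.25 = 4.3775
  [0.25→2.25]: (35.02+32.68)/2 × 2 = 67.7
  [2.25→3.25]: (32.68+21.47)/2 × 1 = 27.075
  [3.25→7.25]: (21.47+3.94)/2 × 4 = 50.82
  Sum = 149.9725 µg/mL·hr
F = (AUC_ev/D_ev)/(AUC_iv/D_iv) = (149.9725/250)/(111/100) = 0.59989/1.11 = 0.5404

F = 0.54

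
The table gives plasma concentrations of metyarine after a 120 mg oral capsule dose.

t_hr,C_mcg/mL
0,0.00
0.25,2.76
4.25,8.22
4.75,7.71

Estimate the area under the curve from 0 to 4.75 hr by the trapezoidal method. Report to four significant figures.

Trapezoidal AUC_0→4.75:
  [0→0.25]: (0.00+2.76)/2 × 0.25 = 0.345
  [0.25→4.25]: (2.76+8.22)/2 × 4 = 21.96
  [4.25→4.75]: (8.22+7.71)/2 × 0.5 = 3.9825
  Sum = 26.2875 mcg/mL·hr

AUC = 26.29 mcg/mL·hr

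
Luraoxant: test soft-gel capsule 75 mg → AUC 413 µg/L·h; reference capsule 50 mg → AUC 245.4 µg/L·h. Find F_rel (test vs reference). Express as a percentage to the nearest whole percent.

F_rel = (AUC_test/D_test) / (AUC_ref/D_ref)
      = (413/75) / (245.4/50)
      = 5.50667 / 4.908 = 1.1220 = 112.20%

F_rel = 112%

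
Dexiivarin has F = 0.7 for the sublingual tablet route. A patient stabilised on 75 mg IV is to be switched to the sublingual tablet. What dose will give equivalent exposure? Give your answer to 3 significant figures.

For equal systemic exposure: F × D_ev = D_iv
D_ev = D_iv / F = 75 / 0.7 = 107.143 mg

D_sublingual = 107 mg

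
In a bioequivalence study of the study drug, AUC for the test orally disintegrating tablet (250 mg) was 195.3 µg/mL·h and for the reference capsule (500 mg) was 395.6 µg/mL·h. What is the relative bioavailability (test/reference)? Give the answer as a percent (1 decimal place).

F_rel = 98.7%

F_rel = (AUC_test/D_test) / (AUC_ref/D_ref)
      = (195.3/250) / (395.6/500)
      = 0.7812 / 0.7912 = 0.9874 = 98.74%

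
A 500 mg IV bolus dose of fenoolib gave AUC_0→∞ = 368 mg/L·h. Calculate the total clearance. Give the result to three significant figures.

CL = 1.36 L/h

CL = Dose_iv / AUC_0→∞
   = 500 / 368 = 1.3587 L/h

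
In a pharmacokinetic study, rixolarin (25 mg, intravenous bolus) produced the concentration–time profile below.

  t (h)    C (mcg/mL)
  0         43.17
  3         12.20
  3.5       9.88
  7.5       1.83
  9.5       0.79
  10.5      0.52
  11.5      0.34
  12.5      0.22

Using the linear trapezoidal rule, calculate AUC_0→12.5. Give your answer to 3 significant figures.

Trapezoidal AUC_0→12.5:
  [0→3]: (43.17+12.20)/2 × 3 = 83.055
  [3→3.5]: (12.20+9.88)/2 × 0.5 = 5.52
  [3.5→7.5]: (9.88+1.83)/2 × 4 = 23.42
  [7.5→9.5]: (1.83+0.79)/2 × 2 = 2.62
  [9.5→10.5]: (0.79+0.52)/2 × 1 = 0.655
  [10.5→11.5]: (0.52+0.34)/2 × 1 = 0.43
  [11.5→12.5]: (0.34+0.22)/2 × 1 = 0.28
  Sum = 115.98 mcg/mL·h

AUC = 116 mcg/mL·h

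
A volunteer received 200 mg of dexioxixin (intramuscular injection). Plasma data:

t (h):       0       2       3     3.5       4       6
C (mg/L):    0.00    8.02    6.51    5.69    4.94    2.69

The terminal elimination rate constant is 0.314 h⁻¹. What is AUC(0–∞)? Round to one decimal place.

Trapezoidal AUC_0→6:
  [0→2]: (0.00+8.02)/2 × 2 = 8.02
  [2→3]: (8.02+6.51)/2 × 1 = 7.265
  [3→3.5]: (6.51+5.69)/2 × 0.5 = 3.05
  [3.5→4]: (5.69+4.94)/2 × 0.5 = 2.6575
  [4→6]: (4.94+2.69)/2 × 2 = 7.63
  Sum = 28.6225 mg/L·h
Extrapolated tail: C_last / k_e = 2.69 / 0.314 = 8.567
AUC_0→∞ = 28.6225 + 8.567 = 37.1895 mg/L·h

AUC = 37.2 mg/L·h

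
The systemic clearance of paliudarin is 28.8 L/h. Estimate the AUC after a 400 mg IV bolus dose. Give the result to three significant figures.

AUC = 13.9 mg/L·h

AUC_0→∞ = Dose_iv / CL
        = 400 / 28.8 = 13.8889 mg/L·h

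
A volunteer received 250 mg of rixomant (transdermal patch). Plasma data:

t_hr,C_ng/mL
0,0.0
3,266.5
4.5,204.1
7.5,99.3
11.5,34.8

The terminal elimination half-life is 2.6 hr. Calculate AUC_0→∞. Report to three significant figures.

Trapezoidal AUC_0→11.5:
  [0→3]: (0.0+266.5)/2 × 3 = 399.75
  [3→4.5]: (266.5+204.1)/2 × 1.5 = 352.95
  [4.5→7.5]: (204.1+99.3)/2 × 3 = 455.1
  [7.5→11.5]: (99.3+34.8)/2 × 4 = 268.2
  Sum = 1476.0 ng/mL·hr
k_e = ln2 / t½ = 0.693147 / 2.6 = 0.2666 hr^-1
Extrapolated tail: C_last / k_e = 34.8 / 0.2666 = 130.533
AUC_0→∞ = 1476.0 + 130.533 = 1606.533 ng/mL·hr

AUC = 1610 ng/mL·hr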